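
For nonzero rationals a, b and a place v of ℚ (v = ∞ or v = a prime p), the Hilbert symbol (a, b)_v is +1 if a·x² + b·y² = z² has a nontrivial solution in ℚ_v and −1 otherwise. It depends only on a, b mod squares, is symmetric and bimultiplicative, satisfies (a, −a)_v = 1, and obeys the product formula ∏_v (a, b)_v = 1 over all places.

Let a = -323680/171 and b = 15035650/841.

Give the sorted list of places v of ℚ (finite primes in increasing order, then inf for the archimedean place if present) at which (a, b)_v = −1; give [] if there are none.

[7, 19]

(a, b) ≡ (-1330, 34) mod (ℚ^×)²; places V = {2, 3, 5, 7, 17, 19, 29, ∞}.
(a,b)_3: α=-2, u≡2; β=0, v≡1 (mod 3); (2|3)=-1, (1|3)=+1; sign (−1)^0·-1^0·+1^-2 = +1.
(a,b)_19: α=-1, u≡11; β=2, v≡8 (mod 19); (11|19)=+1, (8|19)=-1; sign (−1)^0·+1^2·-1^-1 = -1.
(a,b)_∞: sgn(-1330)=−, sgn(34)=+, so +1.
(a,b)_17: α=2, u≡2; β=1, v≡1 (mod 17); (2|17)=+1, (1|17)=+1; sign (−1)^0·+1^1·+1^2 = +1.
(a,b)_2: α=5, β=1; u≡7, v≡1 (mod 8); ε(u)ε(v)=1·0, αω(v)=5·0, βω(u)=1·0; sum ≡ 0  ⇒  +1.
(a,b)_29: α=0, u≡23; β=-2, v≡20 (mod 29); (23|29)=+1, (20|29)=+1; sign (−1)^0·+1^-2·+1^0 = +1.
(a,b)_7: α=1, u≡3; β=2, v≡5 (mod 7); (3|7)=-1, (5|7)=-1; sign (−1)^0·-1^2·-1^1 = -1.
(a,b)_5: α=1, u≡4; β=2, v≡1 (mod 5); (4|5)=+1, (1|5)=+1; sign (−1)^0·+1^2·+1^1 = +1.
(-1330, 34 / ℚ) ramifies at {7, 19}: a division algebra.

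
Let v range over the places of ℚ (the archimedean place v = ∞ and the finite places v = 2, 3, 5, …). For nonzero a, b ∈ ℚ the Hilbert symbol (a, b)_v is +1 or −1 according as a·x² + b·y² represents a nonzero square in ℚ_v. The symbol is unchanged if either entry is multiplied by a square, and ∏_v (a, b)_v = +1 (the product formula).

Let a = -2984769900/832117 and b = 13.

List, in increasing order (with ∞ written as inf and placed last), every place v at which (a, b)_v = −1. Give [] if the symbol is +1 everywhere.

[7, 13]

(a, b) ≡ (-44863, 13) mod (ℚ^×)²; places V = {2, 3, 5, 7, 11, 13, 17, 23, 29, 31, ∞}.
(a,b)_23: α=-2, u≡17; β=0, v≡13 (mod 23); (17|23)=-1, (13|23)=+1; sign (−1)^0·-1^0·+1^-2 = +1.
(a,b)_7: α=1, u≡3; β=0, v≡6 (mod 7); (3|7)=-1, (6|7)=-1; sign (−1)^0·-1^0·-1^1 = -1.
(a,b)_3: α=2, u≡2; β=0, v≡1 (mod 3); (2|3)=-1, (1|3)=+1; sign (−1)^0·-1^0·+1^2 = +1.
(a,b)_11: α=-2, u≡10; β=0, v≡2 (mod 11); (10|11)=-1, (2|11)=-1; sign (−1)^0·-1^0·-1^-2 = +1.
(a,b)_29: α=1, u≡11; β=0, v≡13 (mod 29); (11|29)=-1, (13|29)=+1; sign (−1)^0·-1^0·+1^1 = +1.
(a,b)_5: α=2, u≡2; β=0, v≡3 (mod 5); (2|5)=-1, (3|5)=-1; sign (−1)^0·-1^0·-1^2 = +1.
(a,b)_2: α=2, β=0; u≡1, v≡5 (mod 8); ε(u)ε(v)=0·0, αω(v)=2·1, βω(u)=0·0; sum ≡ 0  ⇒  +1.
(a,b)_∞: sgn(-44863)=−, sgn(13)=+, so +1.
(a,b)_17: α=1, u≡8; β=0, v≡13 (mod 17); (8|17)=+1, (13|17)=+1; sign (−1)^0·+1^0·+1^1 = +1.
(a,b)_13: α=-1, u≡7; β=1, v≡1 (mod 13); (7|13)=-1, (1|13)=+1; sign (−1)^0·-1^1·+1^-1 = -1.
(a,b)_31: α=2, u≡20; β=0, v≡13 (mod 31); (20|31)=+1, (13|31)=-1; sign (−1)^0·+1^0·-1^2 = +1.
Ram(-44863, 13) = {7, 13}; no ℚ_7-point on the conic.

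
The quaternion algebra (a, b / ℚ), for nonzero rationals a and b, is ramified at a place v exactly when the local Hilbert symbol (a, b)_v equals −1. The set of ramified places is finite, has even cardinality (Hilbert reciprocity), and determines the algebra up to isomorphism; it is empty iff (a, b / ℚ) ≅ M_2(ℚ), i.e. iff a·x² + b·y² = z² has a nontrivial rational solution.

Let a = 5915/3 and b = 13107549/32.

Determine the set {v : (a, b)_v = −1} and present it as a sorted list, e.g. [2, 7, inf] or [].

[3, 5, 7, 19]

Mod squares: a ≡ 105, b ≡ 1482. Check v ∈ {∞, 2, 3, 5, 7, 13, 19}.
v=19: a=19^0·(≡2), b=19^3·(≡14) mod 19; (2|19)=-1, (14|19)=-1; (−1)^{0·3·9}·(-1)^3·(-1)^0 = -1.
v=∞: 105 > 0 and 1482 > 0  ⇒  (a,b)_∞ = +1.
v=5: a=5^1·(≡1), b=5^0·(≡2) mod 5; (1|5)=+1, (2|5)=-1; (−1)^{1·0·2}·(+1)^0·(-1)^1 = -1.
v=2: v_2(a)=0, v_2(b)=-5; units ≡ 1, 5 (mod 8); ε·ε+αω+βω = 0·0+0·1+-5·0 ≡ 0  ⇒  (a,b)_2 = +1.
v=3: a=3^-1·(≡2), b=3^1·(≡2) mod 3; (2|3)=-1, (2|3)=-1; (−1)^{-1·1·1}·(-1)^1·(-1)^-1 = -1.
v=13: a=13^2·(≡3), b=13^1·(≡1) mod 13; (3|13)=+1, (1|13)=+1; (−1)^{2·1·6}·(+1)^1·(+1)^2 = +1.
v=7: a=7^1·(≡4), b=7^2·(≡6) mod 7; (4|7)=+1, (6|7)=-1; (−1)^{1·2·3}·(+1)^2·(-1)^1 = -1.
(105, 1482 / ℚ) ramifies at {3, 5, 7, 19}: a division algebra.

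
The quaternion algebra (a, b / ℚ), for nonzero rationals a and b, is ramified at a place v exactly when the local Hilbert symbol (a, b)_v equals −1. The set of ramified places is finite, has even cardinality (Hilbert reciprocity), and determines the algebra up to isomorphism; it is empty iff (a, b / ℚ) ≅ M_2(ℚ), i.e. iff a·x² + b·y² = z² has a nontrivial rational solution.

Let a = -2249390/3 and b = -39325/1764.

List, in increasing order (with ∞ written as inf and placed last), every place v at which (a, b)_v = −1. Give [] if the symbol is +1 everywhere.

[3, 5, 13, inf]

(a, b) ≡ (-330, -13) mod (ℚ^×)²; places V = {2, 3, 5, 7, 11, 13, ∞}.
(a,b)_11: α=3, u≡5; β=2, v≡4 (mod 11); (5|11)=+1, (4|11)=+1; sign (−1)^0·+1^2·+1^3 = +1.
(a,b)_3: α=-1, u≡1; β=-2, v≡2 (mod 3); (1|3)=+1, (2|3)=-1; sign (−1)^0·+1^-2·-1^-1 = -1.
(a,b)_13: α=2, u≡5; β=1, v≡12 (mod 13); (5|13)=-1, (12|13)=+1; sign (−1)^0·-1^1·+1^2 = -1.
(a,b)_∞: sgn(-330)=−, sgn(-13)=−, so -1.
(a,b)_5: α=1, u≡4; β=2, v≡3 (mod 5); (4|5)=+1, (3|5)=-1; sign (−1)^0·+1^2·-1^1 = -1.
(a,b)_2: α=1, β=-2; u≡3, v≡3 (mod 8); ε(u)ε(v)=1·1, αω(v)=1·1, βω(u)=-2·1; sum ≡ 0  ⇒  +1.
(a,b)_7: α=0, u≡6; β=-2, v≡1 (mod 7); (6|7)=-1, (1|7)=+1; sign (−1)^0·-1^-2·+1^0 = +1.
(-330, -13 / ℚ) ramifies at {3, 5, 13, ∞}: a division algebra.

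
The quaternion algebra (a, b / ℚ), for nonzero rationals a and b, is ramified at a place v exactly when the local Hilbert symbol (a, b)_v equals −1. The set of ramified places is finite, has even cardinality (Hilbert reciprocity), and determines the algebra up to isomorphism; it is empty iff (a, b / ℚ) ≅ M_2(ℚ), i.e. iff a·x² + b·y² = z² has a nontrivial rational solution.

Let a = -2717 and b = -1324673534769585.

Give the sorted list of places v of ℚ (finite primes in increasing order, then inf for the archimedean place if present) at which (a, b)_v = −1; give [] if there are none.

[2, 5, 7, 11, 13, 17, 19, inf]

Mod squares: a ≡ -2717, b ≡ -179444265. Check v ∈ {∞, 2, 3, 5, 7, 11, 13, 17, 19, 37}.
v=3: a=3^0·(≡1), b=3^1·(≡1) mod 3; (1|3)=+1, (1|3)=+1; (−1)^{0·1·1}·(+1)^1·(+1)^0 = +1.
v=37: a=37^0·(≡21), b=37^1·(≡25) mod 37; (21|37)=+1, (25|37)=+1; (−1)^{0·1·18}·(+1)^1·(+1)^0 = +1.
v=13: a=13^1·(≡12), b=13^3·(≡8) mod 13; (12|13)=+1, (8|13)=-1; (−1)^{1·3·6}·(+1)^3·(-1)^1 = -1.
v=19: a=19^1·(≡9), b=19^3·(≡7) mod 19; (9|19)=+1, (7|19)=+1; (−1)^{1·3·9}·(+1)^3·(+1)^1 = -1.
v=17: a=17^0·(≡3), b=17^1·(≡5) mod 17; (3|17)=-1, (5|17)=-1; (−1)^{0·1·8}·(-1)^1·(-1)^0 = -1.
v=2: v_2(a)=0, v_2(b)=0; units ≡ 3, 7 (mod 8); ε·ε+αω+βω = 1·1+0·0+0·1 ≡ 1  ⇒  (a,b)_2 = -1.
v=∞: -2717 < 0 and -179444265 < 0  ⇒  (a,b)_∞ = -1.
v=5: a=5^0·(≡3), b=5^1·(≡3) mod 5; (3|5)=-1, (3|5)=-1; (−1)^{0·1·2}·(-1)^1·(-1)^0 = -1.
v=7: a=7^0·(≡6), b=7^1·(≡1) mod 7; (6|7)=-1, (1|7)=+1; (−1)^{0·1·3}·(-1)^1·(+1)^0 = -1.
v=11: a=11^1·(≡6), b=11^3·(≡7) mod 11; (6|11)=-1, (7|11)=-1; (−1)^{1·3·5}·(-1)^3·(-1)^1 = -1.
|Ram(-2717, -179444265)| = 8, even; anisotropic at {2, 5, 7, 11, 13, 17, 19, ∞}.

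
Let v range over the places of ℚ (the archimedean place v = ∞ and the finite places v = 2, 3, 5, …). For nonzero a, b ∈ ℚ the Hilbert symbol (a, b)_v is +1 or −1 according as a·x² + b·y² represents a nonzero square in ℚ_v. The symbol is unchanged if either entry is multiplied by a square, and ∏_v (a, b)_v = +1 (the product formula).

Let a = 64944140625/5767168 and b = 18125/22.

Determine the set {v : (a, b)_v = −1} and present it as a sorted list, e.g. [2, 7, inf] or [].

(a, b) ≡ (8294, 638) mod (ℚ^×)²; places V = {2, 3, 5, 7, 11, 13, 29, ∞}.
(a,b)_3: α=2, u≡2; β=0, v≡2 (mod 3); (2|3)=-1, (2|3)=-1; sign (−1)^0·-1^0·-1^2 = +1.
(a,b)_5: α=8, u≡4; β=4, v≡2 (mod 5); (4|5)=+1, (2|5)=-1; sign (−1)^0·+1^4·-1^8 = +1.
(a,b)_7: α=2, u≡6; β=0, v≡2 (mod 7); (6|7)=-1, (2|7)=+1; sign (−1)^0·-1^0·+1^2 = +1.
(a,b)_29: α=1, u≡25; β=1, v≡6 (mod 29); (25|29)=+1, (6|29)=+1; sign (−1)^0·+1^1·+1^1 = +1.
(a,b)_11: α=-1, u≡2; β=-1, v≡4 (mod 11); (2|11)=-1, (4|11)=+1; sign (−1)^1·-1^-1·+1^-1 = +1.
(a,b)_2: α=-19, β=-1; u≡3, v≡7 (mod 8); ε(u)ε(v)=1·1, αω(v)=-19·0, βω(u)=-1·1; sum ≡ 0  ⇒  +1.
(a,b)_13: α=1, u≡9; β=0, v≡9 (mod 13); (9|13)=+1, (9|13)=+1; sign (−1)^0·+1^0·+1^1 = +1.
(a,b)_∞: sgn(8294)=+, sgn(638)=+, so +1.
Ram(a, b) = ∅: the form 8294·x² + 638·y² − z² is isotropic over every ℚ_v, so by Hasse–Minkowski it is isotropic over ℚ.

[]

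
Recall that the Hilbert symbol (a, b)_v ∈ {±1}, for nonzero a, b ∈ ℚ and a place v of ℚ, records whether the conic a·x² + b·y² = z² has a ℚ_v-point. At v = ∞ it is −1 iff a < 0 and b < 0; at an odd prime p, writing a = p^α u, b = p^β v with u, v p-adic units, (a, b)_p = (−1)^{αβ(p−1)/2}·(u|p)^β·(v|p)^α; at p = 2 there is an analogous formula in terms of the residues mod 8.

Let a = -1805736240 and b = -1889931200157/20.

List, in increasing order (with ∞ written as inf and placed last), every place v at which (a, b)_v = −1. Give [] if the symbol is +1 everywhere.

[7, inf]

Mod squares: a ≡ -235, b ≡ -21385. Check v ∈ {∞, 2, 3, 5, 7, 11, 13, 47}.
v=11: a=11^2·(≡7), b=11^2·(≡2) mod 11; (7|11)=-1, (2|11)=-1; (−1)^{2·2·5}·(-1)^2·(-1)^2 = +1.
v=13: a=13^0·(≡4), b=13^3·(≡8) mod 13; (4|13)=+1, (8|13)=-1; (−1)^{0·3·6}·(+1)^3·(-1)^0 = +1.
v=47: a=47^1·(≡42), b=47^1·(≡31) mod 47; (42|47)=+1, (31|47)=-1; (−1)^{1·1·23}·(+1)^1·(-1)^1 = +1.
v=5: a=5^1·(≡2), b=5^-1·(≡2) mod 5; (2|5)=-1, (2|5)=-1; (−1)^{1·-1·2}·(-1)^-1·(-1)^1 = +1.
v=2: v_2(a)=4, v_2(b)=-2; units ≡ 5, 7 (mod 8); ε·ε+αω+βω = 0·1+4·0+-2·1 ≡ 0  ⇒  (a,b)_2 = +1.
v=∞: -235 < 0 and -21385 < 0  ⇒  (a,b)_∞ = -1.
v=3: a=3^4·(≡2), b=3^2·(≡2) mod 3; (2|3)=-1, (2|3)=-1; (−1)^{4·2·1}·(-1)^2·(-1)^4 = +1.
v=7: a=7^2·(≡6), b=7^5·(≡1) mod 7; (6|7)=-1, (1|7)=+1; (−1)^{2·5·3}·(-1)^5·(+1)^2 = -1.
(-235, -21385 / ℚ) ramifies at {7, ∞}: a division algebra.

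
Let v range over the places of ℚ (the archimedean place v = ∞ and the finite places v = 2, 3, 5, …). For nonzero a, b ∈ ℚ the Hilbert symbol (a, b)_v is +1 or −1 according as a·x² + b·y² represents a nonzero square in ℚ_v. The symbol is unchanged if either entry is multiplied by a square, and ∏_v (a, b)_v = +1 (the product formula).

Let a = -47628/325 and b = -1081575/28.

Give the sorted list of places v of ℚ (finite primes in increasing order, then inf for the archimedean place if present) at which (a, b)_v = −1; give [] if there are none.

(a, b) ≡ (-39, -33649) mod (ℚ^×)²; places V = {2, 3, 5, 7, 11, 13, 19, 23, ∞}.
(a,b)_2: α=2, β=-2; u≡1, v≡7 (mod 8); ε(u)ε(v)=0·1, αω(v)=2·0, βω(u)=-2·0; sum ≡ 0  ⇒  +1.
(a,b)_11: α=0, u≡4; β=1, v≡8 (mod 11); (4|11)=+1, (8|11)=-1; sign (−1)^0·+1^1·-1^0 = +1.
(a,b)_13: α=-1, u≡9; β=0, v≡6 (mod 13); (9|13)=+1, (6|13)=-1; sign (−1)^0·+1^0·-1^-1 = -1.
(a,b)_5: α=-2, u≡4; β=2, v≡4 (mod 5); (4|5)=+1, (4|5)=+1; sign (−1)^0·+1^2·+1^-2 = +1.
(a,b)_7: α=2, u≡5; β=-1, v≡4 (mod 7); (5|7)=-1, (4|7)=+1; sign (−1)^0·-1^-1·+1^2 = -1.
(a,b)_3: α=5, u≡2; β=2, v≡2 (mod 3); (2|3)=-1, (2|3)=-1; sign (−1)^0·-1^2·-1^5 = -1.
(a,b)_19: α=0, u≡12; β=1, v≡2 (mod 19); (12|19)=-1, (2|19)=-1; sign (−1)^0·-1^1·-1^0 = -1.
(a,b)_∞: sgn(-39)=−, sgn(-33649)=−, so -1.
(a,b)_23: α=0, u≡17; β=1, v≡2 (mod 23); (17|23)=-1, (2|23)=+1; sign (−1)^0·-1^1·+1^0 = -1.
(-39, -33649 / ℚ) ramifies at {3, 7, 13, 19, 23, ∞}: a division algebra.

[3, 7, 13, 19, 23, inf]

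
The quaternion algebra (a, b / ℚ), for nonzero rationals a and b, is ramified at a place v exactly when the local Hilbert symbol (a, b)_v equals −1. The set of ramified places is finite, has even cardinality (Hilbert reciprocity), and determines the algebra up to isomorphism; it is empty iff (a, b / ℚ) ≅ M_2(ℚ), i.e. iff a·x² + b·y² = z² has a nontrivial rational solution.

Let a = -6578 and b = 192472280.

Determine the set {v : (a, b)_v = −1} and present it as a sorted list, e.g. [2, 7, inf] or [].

Mod squares: a ≡ -6578, b ≡ 397670. Check v ∈ {∞, 2, 5, 7, 11, 13, 19, 23}.
v=2: v_2(a)=1, v_2(b)=3; units ≡ 7, 3 (mod 8); ε·ε+αω+βω = 1·1+1·1+3·0 ≡ 0  ⇒  (a,b)_2 = +1.
v=13: a=13^1·(≡1), b=13^1·(≡3) mod 13; (1|13)=+1, (3|13)=+1; (−1)^{1·1·6}·(+1)^1·(+1)^1 = +1.
v=5: a=5^0·(≡2), b=5^1·(≡1) mod 5; (2|5)=-1, (1|5)=+1; (−1)^{0·1·2}·(-1)^1·(+1)^0 = -1.
v=∞: -6578 < 0 and 397670 > 0  ⇒  (a,b)_∞ = +1.
v=23: a=23^1·(≡13), b=23^1·(≡17) mod 23; (13|23)=+1, (17|23)=-1; (−1)^{1·1·11}·(+1)^1·(-1)^1 = +1.
v=19: a=19^0·(≡15), b=19^1·(≡4) mod 19; (15|19)=-1, (4|19)=+1; (−1)^{0·1·9}·(-1)^1·(+1)^0 = -1.
v=11: a=11^1·(≡7), b=11^2·(≡3) mod 11; (7|11)=-1, (3|11)=+1; (−1)^{1·2·5}·(-1)^2·(+1)^1 = +1.
v=7: a=7^0·(≡2), b=7^1·(≡5) mod 7; (2|7)=+1, (5|7)=-1; (−1)^{0·1·3}·(+1)^1·(-1)^0 = +1.
(-6578, 397670 / ℚ) ramifies at {5, 19}: a division algebra.

[5, 19]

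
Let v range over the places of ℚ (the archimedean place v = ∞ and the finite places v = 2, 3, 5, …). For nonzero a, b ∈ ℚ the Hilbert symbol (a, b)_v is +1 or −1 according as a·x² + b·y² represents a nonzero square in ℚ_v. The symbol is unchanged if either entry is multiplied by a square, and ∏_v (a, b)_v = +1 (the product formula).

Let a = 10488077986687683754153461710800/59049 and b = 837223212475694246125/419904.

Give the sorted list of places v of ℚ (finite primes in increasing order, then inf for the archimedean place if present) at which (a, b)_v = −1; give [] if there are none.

[5, 7, 17, 23, 31, 37]

Mod squares: a ≡ 16813, b ≡ 1164205. Check v ∈ {∞, 2, 3, 5, 7, 11, 17, 23, 29, 31, 37, 43}.
v=5: a=5^2·(≡3), b=5^3·(≡1) mod 5; (3|5)=-1, (1|5)=+1; (−1)^{2·3·2}·(-1)^3·(+1)^2 = -1.
v=11: a=11^2·(≡4), b=11^2·(≡9) mod 11; (4|11)=+1, (9|11)=+1; (−1)^{2·2·5}·(+1)^2·(+1)^2 = +1.
v=43: a=43^3·(≡36), b=43^2·(≡14) mod 43; (36|43)=+1, (14|43)=+1; (−1)^{3·2·21}·(+1)^2·(+1)^3 = +1.
v=31: a=31^2·(≡11), b=31^1·(≡5) mod 31; (11|31)=-1, (5|31)=+1; (−1)^{2·1·15}·(-1)^1·(+1)^2 = -1.
v=37: a=37^2·(≡35), b=37^1·(≡31) mod 37; (35|37)=-1, (31|37)=-1; (−1)^{2·1·18}·(-1)^1·(-1)^2 = -1.
v=2: v_2(a)=4, v_2(b)=-6; units ≡ 5, 5 (mod 8); ε·ε+αω+βω = 0·0+4·1+-6·1 ≡ 0  ⇒  (a,b)_2 = +1.
v=23: a=23^3·(≡2), b=23^2·(≡20) mod 23; (2|23)=+1, (20|23)=-1; (−1)^{3·2·11}·(+1)^2·(-1)^3 = -1.
v=17: a=17^3·(≡11), b=17^2·(≡6) mod 17; (11|17)=-1, (6|17)=-1; (−1)^{3·2·8}·(-1)^2·(-1)^3 = -1.
v=∞: 16813 > 0 and 1164205 > 0  ⇒  (a,b)_∞ = +1.
v=3: a=3^-10·(≡1), b=3^-8·(≡1) mod 3; (1|3)=+1, (1|3)=+1; (−1)^{-10·-8·1}·(+1)^-8·(+1)^-10 = +1.
v=7: a=7^2·(≡3), b=7^1·(≡1) mod 7; (3|7)=-1, (1|7)=+1; (−1)^{2·1·3}·(-1)^1·(+1)^2 = -1.
v=29: a=29^4·(≡13), b=29^3·(≡22) mod 29; (13|29)=+1, (22|29)=+1; (−1)^{4·3·14}·(+1)^3·(+1)^4 = +1.
Ram(16813, 1164205) = {5, 7, 17, 23, 31, 37}; no ℚ_5-point on the conic.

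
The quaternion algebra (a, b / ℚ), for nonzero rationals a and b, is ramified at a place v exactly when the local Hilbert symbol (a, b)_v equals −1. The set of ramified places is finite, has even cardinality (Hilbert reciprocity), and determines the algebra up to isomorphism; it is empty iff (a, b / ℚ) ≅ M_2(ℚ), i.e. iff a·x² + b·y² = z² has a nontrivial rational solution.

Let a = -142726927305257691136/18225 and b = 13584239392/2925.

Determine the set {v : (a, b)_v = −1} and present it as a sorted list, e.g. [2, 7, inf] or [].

(a, b) ≡ (-874, 30573946) mod (ℚ^×)²; places V = {2, 3, 5, 13, 19, 23, 29, 41, 43, ∞}.
(a,b)_29: α=2, u≡13; β=1, v≡26 (mod 29); (13|29)=+1, (26|29)=-1; sign (−1)^0·+1^1·-1^2 = +1.
(a,b)_19: α=3, u≡6; β=2, v≡9 (mod 19); (6|19)=+1, (9|19)=+1; sign (−1)^0·+1^2·+1^3 = +1.
(a,b)_13: α=2, u≡4; β=-1, v≡12 (mod 13); (4|13)=+1, (12|13)=+1; sign (−1)^0·+1^-1·+1^2 = +1.
(a,b)_3: α=-6, u≡2; β=-2, v≡1 (mod 3); (2|3)=-1, (1|3)=+1; sign (−1)^0·-1^-2·+1^-6 = +1.
(a,b)_5: α=-2, u≡1; β=-2, v≡1 (mod 5); (1|5)=+1, (1|5)=+1; sign (−1)^0·+1^-2·+1^-2 = +1.
(a,b)_41: α=2, u≡11; β=1, v≡37 (mod 41); (11|41)=-1, (37|41)=+1; sign (−1)^0·-1^1·+1^2 = -1.
(a,b)_43: α=2, u≡33; β=1, v≡15 (mod 43); (33|43)=-1, (15|43)=+1; sign (−1)^0·-1^1·+1^2 = -1.
(a,b)_23: α=1, u≡18; β=1, v≡20 (mod 23); (18|23)=+1, (20|23)=-1; sign (−1)^1·+1^1·-1^1 = +1.
(a,b)_2: α=11, β=5; u≡3, v≡5 (mod 8); ε(u)ε(v)=1·0, αω(v)=11·1, βω(u)=5·1; sum ≡ 0  ⇒  +1.
(a,b)_∞: sgn(-874)=−, sgn(30573946)=+, so +1.
Ram(-874, 30573946) = {41, 43}; no ℚ_41-point on the conic.

[41, 43]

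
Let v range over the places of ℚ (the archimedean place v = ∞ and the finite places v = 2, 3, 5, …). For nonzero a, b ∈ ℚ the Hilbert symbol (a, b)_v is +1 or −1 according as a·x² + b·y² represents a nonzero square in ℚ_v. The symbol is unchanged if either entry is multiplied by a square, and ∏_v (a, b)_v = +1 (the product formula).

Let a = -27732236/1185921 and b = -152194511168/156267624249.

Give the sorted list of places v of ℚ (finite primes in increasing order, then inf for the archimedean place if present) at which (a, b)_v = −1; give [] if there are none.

[7, 17, 41, inf]

Mod squares: a ≡ -141491, b ≡ -20213. Check v ∈ {∞, 2, 3, 7, 11, 17, 29, 41}.
v=7: a=7^3·(≡6), b=7^6·(≡5) mod 7; (6|7)=-1, (5|7)=-1; (−1)^{3·6·3}·(-1)^6·(-1)^3 = -1.
v=29: a=29^1·(≡25), b=29^1·(≡4) mod 29; (25|29)=+1, (4|29)=+1; (−1)^{1·1·14}·(+1)^1·(+1)^1 = +1.
v=17: a=17^1·(≡12), b=17^1·(≡16) mod 17; (12|17)=-1, (16|17)=+1; (−1)^{1·1·8}·(-1)^1·(+1)^1 = -1.
v=11: a=11^-4·(≡10), b=11^-8·(≡5) mod 11; (10|11)=-1, (5|11)=+1; (−1)^{-4·-8·5}·(-1)^-8·(+1)^-4 = +1.
v=∞: -141491 < 0 and -20213 < 0  ⇒  (a,b)_∞ = -1.
v=3: a=3^-4·(≡1), b=3^-6·(≡1) mod 3; (1|3)=+1, (1|3)=+1; (−1)^{-4·-6·1}·(+1)^-6·(+1)^-4 = +1.
v=41: a=41^1·(≡15), b=41^1·(≡18) mod 41; (15|41)=-1, (18|41)=+1; (−1)^{1·1·20}·(-1)^1·(+1)^1 = -1.
v=2: v_2(a)=2, v_2(b)=6; units ≡ 5, 3 (mod 8); ε·ε+αω+βω = 0·1+2·1+6·1 ≡ 0  ⇒  (a,b)_2 = +1.
|Ram(-141491, -20213)| = 4, even; anisotropic at {7, 17, 41, ∞}.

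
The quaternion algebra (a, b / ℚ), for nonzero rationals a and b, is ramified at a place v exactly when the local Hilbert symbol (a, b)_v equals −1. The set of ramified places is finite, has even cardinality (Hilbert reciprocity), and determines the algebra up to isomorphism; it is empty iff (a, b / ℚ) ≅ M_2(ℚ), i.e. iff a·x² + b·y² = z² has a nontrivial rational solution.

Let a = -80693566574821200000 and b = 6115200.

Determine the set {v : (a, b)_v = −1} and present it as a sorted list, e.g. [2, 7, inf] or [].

Mod squares: a ≡ -770, b ≡ 78. Check v ∈ {∞, 2, 3, 5, 7, 11, 13}.
v=∞: -770 < 0 and 78 > 0  ⇒  (a,b)_∞ = +1.
v=11: a=11^5·(≡6), b=11^0·(≡3) mod 11; (6|11)=-1, (3|11)=+1; (−1)^{5·0·5}·(-1)^0·(+1)^5 = +1.
v=2: v_2(a)=7, v_2(b)=7; units ≡ 7, 7 (mod 8); ε·ε+αω+βω = 1·1+7·0+7·0 ≡ 1  ⇒  (a,b)_2 = -1.
v=3: a=3^2·(≡1), b=3^1·(≡2) mod 3; (1|3)=+1, (2|3)=-1; (−1)^{2·1·1}·(+1)^1·(-1)^2 = +1.
v=5: a=5^5·(≡1), b=5^2·(≡3) mod 5; (1|5)=+1, (3|5)=-1; (−1)^{5·2·2}·(+1)^2·(-1)^5 = -1.
v=7: a=7^7·(≡4), b=7^2·(≡4) mod 7; (4|7)=+1, (4|7)=+1; (−1)^{7·2·3}·(+1)^2·(+1)^7 = +1.
v=13: a=13^2·(≡10), b=13^1·(≡8) mod 13; (10|13)=+1, (8|13)=-1; (−1)^{2·1·6}·(+1)^1·(-1)^2 = +1.
Ram(-770, 78) = {2, 5}; no ℚ_2-point on the conic.

[2, 5]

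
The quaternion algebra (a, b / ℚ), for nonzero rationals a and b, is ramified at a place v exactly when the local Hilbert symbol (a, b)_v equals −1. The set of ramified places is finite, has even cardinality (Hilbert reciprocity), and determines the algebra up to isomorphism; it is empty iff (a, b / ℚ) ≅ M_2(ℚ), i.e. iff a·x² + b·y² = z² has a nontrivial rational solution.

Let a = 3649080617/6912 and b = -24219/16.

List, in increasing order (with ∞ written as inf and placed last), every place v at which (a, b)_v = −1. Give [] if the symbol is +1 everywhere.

[17, 23]

(a, b) ≡ (51, -299) mod (ℚ^×)²; places V = {2, 3, 7, 13, 17, 23, ∞}.
(a,b)_3: α=-3, u≡2; β=4, v≡1 (mod 3); (2|3)=-1, (1|3)=+1; sign (−1)^0·-1^4·+1^-3 = +1.
(a,b)_7: α=4, u≡4; β=0, v≡4 (mod 7); (4|7)=+1, (4|7)=+1; sign (−1)^0·+1^0·+1^4 = +1.
(a,b)_17: α=1, u≡6; β=0, v≡11 (mod 17); (6|17)=-1, (11|17)=-1; sign (−1)^0·-1^0·-1^1 = -1.
(a,b)_∞: sgn(51)=+, sgn(-299)=−, so +1.
(a,b)_13: α=2, u≡10; β=1, v≡3 (mod 13); (10|13)=+1, (3|13)=+1; sign (−1)^0·+1^1·+1^2 = +1.
(a,b)_2: α=-8, β=-4; u≡3, v≡5 (mod 8); ε(u)ε(v)=1·0, αω(v)=-8·1, βω(u)=-4·1; sum ≡ 0  ⇒  +1.
(a,b)_23: α=2, u≡10; β=1, v≡19 (mod 23); (10|23)=-1, (19|23)=-1; sign (−1)^0·-1^1·-1^2 = -1.
Ram(51, -299) = {17, 23}; no ℚ_17-point on the conic.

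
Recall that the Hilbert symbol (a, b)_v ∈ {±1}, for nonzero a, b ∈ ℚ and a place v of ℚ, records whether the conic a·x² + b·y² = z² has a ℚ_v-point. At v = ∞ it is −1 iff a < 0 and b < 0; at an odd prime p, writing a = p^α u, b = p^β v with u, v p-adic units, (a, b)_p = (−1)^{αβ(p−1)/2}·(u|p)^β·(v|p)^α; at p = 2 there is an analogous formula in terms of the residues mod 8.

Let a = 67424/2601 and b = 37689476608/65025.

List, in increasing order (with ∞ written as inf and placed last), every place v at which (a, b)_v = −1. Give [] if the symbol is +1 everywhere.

Mod squares: a ≡ 86, b ≡ 61318. Check v ∈ {∞, 2, 3, 5, 7, 17, 23, 31, 43}.
v=3: a=3^-2·(≡2), b=3^-2·(≡1) mod 3; (2|3)=-1, (1|3)=+1; (−1)^{-2·-2·1}·(-1)^-2·(+1)^-2 = +1.
v=43: a=43^1·(≡3), b=43^1·(≡30) mod 43; (3|43)=-1, (30|43)=-1; (−1)^{1·1·21}·(-1)^1·(-1)^1 = -1.
v=5: a=5^0·(≡4), b=5^-2·(≡3) mod 5; (4|5)=+1, (3|5)=-1; (−1)^{0·-2·2}·(+1)^-2·(-1)^0 = +1.
v=2: v_2(a)=5, v_2(b)=9; units ≡ 3, 3 (mod 8); ε·ε+αω+βω = 1·1+5·1+9·1 ≡ 1  ⇒  (a,b)_2 = -1.
v=23: a=23^0·(≡17), b=23^1·(≡21) mod 23; (17|23)=-1, (21|23)=-1; (−1)^{0·1·11}·(-1)^1·(-1)^0 = -1.
v=31: a=31^0·(≡21), b=31^1·(≡4) mod 31; (21|31)=-1, (4|31)=+1; (−1)^{0·1·15}·(-1)^1·(+1)^0 = -1.
v=17: a=17^-2·(≡4), b=17^-2·(≡16) mod 17; (4|17)=+1, (16|17)=+1; (−1)^{-2·-2·8}·(+1)^-2·(+1)^-2 = +1.
v=7: a=7^2·(≡1), b=7^4·(≡3) mod 7; (1|7)=+1, (3|7)=-1; (−1)^{2·4·3}·(+1)^4·(-1)^2 = +1.
v=∞: 86 > 0 and 61318 > 0  ⇒  (a,b)_∞ = +1.
Ram(86, 61318) = {2, 23, 31, 43}; no ℚ_2-point on the conic.

[2, 23, 31, 43]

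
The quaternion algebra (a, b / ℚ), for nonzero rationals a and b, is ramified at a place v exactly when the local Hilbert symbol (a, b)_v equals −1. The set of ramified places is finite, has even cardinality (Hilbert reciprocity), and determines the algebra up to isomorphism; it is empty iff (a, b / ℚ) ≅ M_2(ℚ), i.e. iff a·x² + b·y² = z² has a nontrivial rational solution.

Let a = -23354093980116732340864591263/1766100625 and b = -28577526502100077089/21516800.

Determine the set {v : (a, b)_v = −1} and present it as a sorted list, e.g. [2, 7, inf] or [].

[23, inf]

(a, b) ≡ (-319447, -2) mod (ℚ^×)²; places V = {2, 3, 5, 7, 17, 19, 23, 31, 41, 43, ∞}.
(a,b)_43: α=3, u≡4; β=2, v≡17 (mod 43); (4|43)=+1, (17|43)=+1; sign (−1)^0·+1^2·+1^3 = +1.
(a,b)_5: α=-4, u≡2; β=-2, v≡3 (mod 5); (2|5)=-1, (3|5)=-1; sign (−1)^0·-1^-2·-1^-4 = +1.
(a,b)_17: α=1, u≡3; β=0, v≡4 (mod 17); (3|17)=-1, (4|17)=+1; sign (−1)^0·-1^0·+1^1 = +1.
(a,b)_∞: sgn(-319447)=−, sgn(-2)=−, so -1.
(a,b)_23: α=5, u≡1; β=4, v≡11 (mod 23); (1|23)=+1, (11|23)=-1; sign (−1)^0·+1^4·-1^5 = -1.
(a,b)_7: α=2, u≡5; β=2, v≡3 (mod 7); (5|7)=-1, (3|7)=-1; sign (−1)^0·-1^2·-1^2 = +1.
(a,b)_19: α=3, u≡10; β=4, v≡6 (mod 19); (10|19)=-1, (6|19)=+1; sign (−1)^0·-1^4·+1^3 = +1.
(a,b)_41: α=-4, u≡39; β=-2, v≡33 (mod 41); (39|41)=+1, (33|41)=+1; sign (−1)^0·+1^-2·+1^-4 = +1.
(a,b)_2: α=0, β=-9; u≡1, v≡7 (mod 8); ε(u)ε(v)=0·1, αω(v)=0·0, βω(u)=-9·0; sum ≡ 0  ⇒  +1.
(a,b)_31: α=6, u≡7; β=2, v≡13 (mod 31); (7|31)=+1, (13|31)=-1; sign (−1)^0·+1^2·-1^6 = +1.
(a,b)_3: α=2, u≡2; β=2, v≡1 (mod 3); (2|3)=-1, (1|3)=+1; sign (−1)^0·-1^2·+1^2 = +1.
(-319447, -2 / ℚ) ramifies at {23, ∞}: a division algebra.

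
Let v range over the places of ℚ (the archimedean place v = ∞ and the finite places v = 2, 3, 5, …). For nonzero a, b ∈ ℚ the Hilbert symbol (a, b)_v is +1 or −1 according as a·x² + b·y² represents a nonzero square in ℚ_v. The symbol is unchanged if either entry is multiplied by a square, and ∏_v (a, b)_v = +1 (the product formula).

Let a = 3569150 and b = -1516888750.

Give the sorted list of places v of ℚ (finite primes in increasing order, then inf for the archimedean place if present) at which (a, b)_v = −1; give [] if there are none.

[]

Mod squares: a ≡ 494, b ≡ -8398. Check v ∈ {∞, 2, 5, 13, 17, 19}.
v=17: a=17^2·(≡8), b=17^3·(≡4) mod 17; (8|17)=+1, (4|17)=+1; (−1)^{2·3·8}·(+1)^3·(+1)^2 = +1.
v=19: a=19^1·(≡16), b=19^1·(≡2) mod 19; (16|19)=+1, (2|19)=-1; (−1)^{1·1·9}·(+1)^1·(-1)^1 = +1.
v=5: a=5^2·(≡1), b=5^4·(≡3) mod 5; (1|5)=+1, (3|5)=-1; (−1)^{2·4·2}·(+1)^4·(-1)^2 = +1.
v=∞: 494 > 0 and -8398 < 0  ⇒  (a,b)_∞ = +1.
v=2: v_2(a)=1, v_2(b)=1; units ≡ 7, 1 (mod 8); ε·ε+αω+βω = 1·0+1·0+1·0 ≡ 0  ⇒  (a,b)_2 = +1.
v=13: a=13^1·(≡3), b=13^1·(≡12) mod 13; (3|13)=+1, (12|13)=+1; (−1)^{1·1·6}·(+1)^1·(+1)^1 = +1.
Ram(a, b) = ∅: the form 494·x² + -8398·y² − z² is isotropic over every ℚ_v, so by Hasse–Minkowski it is isotropic over ℚ.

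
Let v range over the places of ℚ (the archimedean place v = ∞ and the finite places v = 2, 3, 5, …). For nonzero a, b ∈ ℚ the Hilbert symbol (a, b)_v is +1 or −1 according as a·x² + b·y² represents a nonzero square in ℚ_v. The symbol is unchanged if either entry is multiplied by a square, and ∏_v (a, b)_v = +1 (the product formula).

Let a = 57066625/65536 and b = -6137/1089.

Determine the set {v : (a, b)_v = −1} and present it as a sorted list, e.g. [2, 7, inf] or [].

Mod squares: a ≡ 385, b ≡ -17. Check v ∈ {∞, 2, 3, 5, 7, 11, 17, 19}.
v=5: a=5^3·(≡3), b=5^0·(≡2) mod 5; (3|5)=-1, (2|5)=-1; (−1)^{3·0·2}·(-1)^0·(-1)^3 = -1.
v=19: a=19^0·(≡6), b=19^2·(≡13) mod 19; (6|19)=+1, (13|19)=-1; (−1)^{0·2·9}·(+1)^2·(-1)^0 = +1.
v=11: a=11^3·(≡7), b=11^-2·(≡5) mod 11; (7|11)=-1, (5|11)=+1; (−1)^{3·-2·5}·(-1)^-2·(+1)^3 = +1.
v=7: a=7^3·(≡3), b=7^0·(≡4) mod 7; (3|7)=-1, (4|7)=+1; (−1)^{3·0·3}·(-1)^0·(+1)^3 = +1.
v=3: a=3^0·(≡1), b=3^-2·(≡1) mod 3; (1|3)=+1, (1|3)=+1; (−1)^{0·-2·1}·(+1)^-2·(+1)^0 = +1.
v=17: a=17^0·(≡5), b=17^1·(≡13) mod 17; (5|17)=-1, (13|17)=+1; (−1)^{0·1·8}·(-1)^1·(+1)^0 = -1.
v=∞: 385 > 0 and -17 < 0  ⇒  (a,b)_∞ = +1.
v=2: v_2(a)=-16, v_2(b)=0; units ≡ 1, 7 (mod 8); ε·ε+αω+βω = 0·1+-16·0+0·0 ≡ 0  ⇒  (a,b)_2 = +1.
|Ram(385, -17)| = 2, even; anisotropic at {5, 17}.

[5, 17]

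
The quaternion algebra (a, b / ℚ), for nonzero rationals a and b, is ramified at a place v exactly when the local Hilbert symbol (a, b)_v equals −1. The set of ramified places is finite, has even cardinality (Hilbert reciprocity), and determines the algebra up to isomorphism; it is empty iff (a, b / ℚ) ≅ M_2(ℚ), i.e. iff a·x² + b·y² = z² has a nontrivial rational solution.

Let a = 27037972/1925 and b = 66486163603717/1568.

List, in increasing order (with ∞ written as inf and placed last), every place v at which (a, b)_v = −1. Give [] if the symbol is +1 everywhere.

(a, b) ≡ (3079769, 28106) mod (ℚ^×)²; places V = {2, 5, 7, 11, 13, 23, 37, 47, ∞}.
(a,b)_23: α=1, u≡5; β=1, v≡3 (mod 23); (5|23)=-1, (3|23)=+1; sign (−1)^1·-1^1·+1^1 = +1.
(a,b)_47: α=1, u≡2; β=1, v≡14 (mod 47); (2|47)=+1, (14|47)=+1; sign (−1)^1·+1^1·+1^1 = -1.
(a,b)_13: α=2, u≡10; β=5, v≡4 (mod 13); (10|13)=+1, (4|13)=+1; sign (−1)^0·+1^5·+1^2 = +1.
(a,b)_5: α=-2, u≡1; β=0, v≡4 (mod 5); (1|5)=+1, (4|5)=+1; sign (−1)^0·+1^0·+1^-2 = +1.
(a,b)_7: α=-1, u≡5; β=-2, v≡1 (mod 7); (5|7)=-1, (1|7)=+1; sign (−1)^0·-1^-2·+1^-1 = +1.
(a,b)_∞: sgn(3079769)=+, sgn(28106)=+, so +1.
(a,b)_2: α=2, β=-5; u≡1, v≡5 (mod 8); ε(u)ε(v)=0·0, αω(v)=2·1, βω(u)=-5·0; sum ≡ 0  ⇒  +1.
(a,b)_37: α=1, u≡6; β=2, v≡15 (mod 37); (6|37)=-1, (15|37)=-1; sign (−1)^0·-1^2·-1^1 = -1.
(a,b)_11: α=-1, u≡6; β=2, v≡3 (mod 11); (6|11)=-1, (3|11)=+1; sign (−1)^0·-1^2·+1^-1 = +1.
(3079769, 28106 / ℚ) ramifies at {37, 47}: a division algebra.

[37, 47]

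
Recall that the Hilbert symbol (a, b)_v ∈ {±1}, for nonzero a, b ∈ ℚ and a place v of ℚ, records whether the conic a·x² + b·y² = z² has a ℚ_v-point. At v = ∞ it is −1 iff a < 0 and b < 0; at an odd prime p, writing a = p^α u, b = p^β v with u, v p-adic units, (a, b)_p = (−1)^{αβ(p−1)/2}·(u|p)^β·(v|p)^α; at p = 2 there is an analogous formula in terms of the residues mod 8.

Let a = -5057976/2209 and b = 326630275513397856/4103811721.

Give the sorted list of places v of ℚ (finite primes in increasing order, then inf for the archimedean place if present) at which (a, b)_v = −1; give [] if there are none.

(a, b) ≡ (-25806, 19734) mod (ℚ^×)²; places V = {2, 3, 7, 11, 13, 17, 23, 29, 37, 47, ∞}.
(a,b)_∞: sgn(-25806)=−, sgn(19734)=+, so +1.
(a,b)_7: α=2, u≡3; β=4, v≡4 (mod 7); (3|7)=-1, (4|7)=+1; sign (−1)^0·-1^4·+1^2 = +1.
(a,b)_23: α=1, u≡14; β=1, v≡7 (mod 23); (14|23)=-1, (7|23)=-1; sign (−1)^1·-1^1·-1^1 = -1.
(a,b)_2: α=3, β=5; u≡1, v≡3 (mod 8); ε(u)ε(v)=0·1, αω(v)=3·1, βω(u)=5·0; sum ≡ 1  ⇒  -1.
(a,b)_47: α=-2, u≡23; β=-4, v≡30 (mod 47); (23|47)=-1, (30|47)=-1; sign (−1)^0·-1^-4·-1^-2 = +1.
(a,b)_11: α=1, u≡8; β=3, v≡5 (mod 11); (8|11)=-1, (5|11)=+1; sign (−1)^1·-1^3·+1^1 = +1.
(a,b)_13: α=0, u≡1; β=1, v≡12 (mod 13); (1|13)=+1, (12|13)=+1; sign (−1)^0·+1^1·+1^0 = +1.
(a,b)_37: α=0, u≡17; β=2, v≡5 (mod 37); (17|37)=-1, (5|37)=-1; sign (−1)^0·-1^2·-1^0 = +1.
(a,b)_29: α=0, u≡6; β=-2, v≡21 (mod 29); (6|29)=+1, (21|29)=-1; sign (−1)^0·+1^-2·-1^0 = +1.
(a,b)_17: α=1, u≡11; β=2, v≡5 (mod 17); (11|17)=-1, (5|17)=-1; sign (−1)^0·-1^2·-1^1 = -1.
(a,b)_3: α=1, u≡2; β=3, v≡2 (mod 3); (2|3)=-1, (2|3)=-1; sign (−1)^1·-1^3·-1^1 = -1.
|Ram(-25806, 19734)| = 4, even; anisotropic at {2, 3, 17, 23}.

[2, 3, 17, 23]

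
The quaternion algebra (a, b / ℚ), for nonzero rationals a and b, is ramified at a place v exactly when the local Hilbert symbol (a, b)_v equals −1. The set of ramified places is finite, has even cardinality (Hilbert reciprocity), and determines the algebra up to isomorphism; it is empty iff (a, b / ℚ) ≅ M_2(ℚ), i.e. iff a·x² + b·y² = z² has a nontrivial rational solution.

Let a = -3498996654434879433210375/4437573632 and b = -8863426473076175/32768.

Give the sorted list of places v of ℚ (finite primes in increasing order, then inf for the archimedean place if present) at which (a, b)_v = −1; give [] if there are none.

(a, b) ≡ (-30, -286) mod (ℚ^×)²; places V = {2, 3, 5, 7, 11, 13, 23, ∞}.
(a,b)_3: α=3, u≡2; β=0, v≡2 (mod 3); (2|3)=-1, (2|3)=-1; sign (−1)^0·-1^0·-1^3 = -1.
(a,b)_23: α=-2, u≡13; β=0, v≡1 (mod 23); (13|23)=+1, (1|23)=+1; sign (−1)^0·+1^0·+1^-2 = +1.
(a,b)_5: α=3, u≡1; β=2, v≡1 (mod 5); (1|5)=+1, (1|5)=+1; sign (−1)^0·+1^2·+1^3 = +1.
(a,b)_7: α=2, u≡5; β=2, v≡2 (mod 7); (5|7)=-1, (2|7)=+1; sign (−1)^0·-1^2·+1^2 = +1.
(a,b)_13: α=8, u≡10; β=5, v≡9 (mod 13); (10|13)=+1, (9|13)=+1; sign (−1)^0·+1^5·+1^8 = +1.
(a,b)_2: α=-23, β=-15; u≡1, v≡1 (mod 8); ε(u)ε(v)=0·0, αω(v)=-23·0, βω(u)=-15·0; sum ≡ 0  ⇒  +1.
(a,b)_11: α=10, u≡1; β=7, v≡7 (mod 11); (1|11)=+1, (7|11)=-1; sign (−1)^0·+1^7·-1^10 = +1.
(a,b)_∞: sgn(-30)=−, sgn(-286)=−, so -1.
|Ram(-30, -286)| = 2, even; anisotropic at {3, ∞}.

[3, inf]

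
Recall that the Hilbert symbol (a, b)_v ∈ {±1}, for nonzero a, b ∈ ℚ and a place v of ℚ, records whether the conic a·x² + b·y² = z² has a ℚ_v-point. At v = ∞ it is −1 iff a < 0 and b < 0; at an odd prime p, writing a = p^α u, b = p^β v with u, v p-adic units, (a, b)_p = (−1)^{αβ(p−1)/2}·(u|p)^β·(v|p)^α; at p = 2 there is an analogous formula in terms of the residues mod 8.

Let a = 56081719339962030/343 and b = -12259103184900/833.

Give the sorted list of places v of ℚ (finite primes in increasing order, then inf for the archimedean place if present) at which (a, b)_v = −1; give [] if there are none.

Mod squares: a ≡ 74364290, b ≡ -3553. Check v ∈ {∞, 2, 3, 5, 7, 11, 13, 17, 19, 23}.
v=3: a=3^10·(≡2), b=3^8·(≡2) mod 3; (2|3)=-1, (2|3)=-1; (−1)^{10·8·1}·(-1)^8·(-1)^10 = +1.
v=19: a=19^1·(≡17), b=19^1·(≡14) mod 19; (17|19)=+1, (14|19)=-1; (−1)^{1·1·9}·(+1)^1·(-1)^1 = +1.
v=23: a=23^3·(≡10), b=23^2·(≡12) mod 23; (10|23)=-1, (12|23)=+1; (−1)^{3·2·11}·(-1)^2·(+1)^3 = +1.
v=5: a=5^1·(≡2), b=5^2·(≡3) mod 5; (2|5)=-1, (3|5)=-1; (−1)^{1·2·2}·(-1)^2·(-1)^1 = -1.
v=∞: 74364290 > 0 and -3553 < 0  ⇒  (a,b)_∞ = +1.
v=13: a=13^3·(≡2), b=13^2·(≡12) mod 13; (2|13)=-1, (12|13)=+1; (−1)^{3·2·6}·(-1)^2·(+1)^3 = +1.
v=2: v_2(a)=1, v_2(b)=2; units ≡ 1, 7 (mod 8); ε·ε+αω+βω = 0·1+1·0+2·0 ≡ 0  ⇒  (a,b)_2 = +1.
v=7: a=7^-3·(≡1), b=7^-2·(≡3) mod 7; (1|7)=+1, (3|7)=-1; (−1)^{-3·-2·3}·(+1)^-2·(-1)^-3 = -1.
v=11: a=11^1·(≡6), b=11^1·(≡2) mod 11; (6|11)=-1, (2|11)=-1; (−1)^{1·1·5}·(-1)^1·(-1)^1 = -1.
v=17: a=17^1·(≡8), b=17^-1·(≡7) mod 17; (8|17)=+1, (7|17)=-1; (−1)^{1·-1·8}·(+1)^-1·(-1)^1 = -1.
|Ram(74364290, -3553)| = 4, even; anisotropic at {5, 7, 11, 17}.

[5, 7, 11, 17]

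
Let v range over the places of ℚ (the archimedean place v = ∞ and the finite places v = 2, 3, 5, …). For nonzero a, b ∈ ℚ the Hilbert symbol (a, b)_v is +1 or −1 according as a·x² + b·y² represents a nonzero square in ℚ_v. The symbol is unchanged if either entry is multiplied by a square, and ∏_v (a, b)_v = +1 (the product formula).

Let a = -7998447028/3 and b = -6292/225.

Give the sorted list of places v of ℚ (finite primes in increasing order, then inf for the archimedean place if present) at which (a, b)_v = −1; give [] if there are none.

Mod squares: a ≡ -49577151, b ≡ -13. Check v ∈ {∞, 2, 3, 5, 11, 13, 17, 37, 43, 47}.
v=11: a=11^2·(≡5), b=11^2·(≡5) mod 11; (5|11)=+1, (5|11)=+1; (−1)^{2·2·5}·(+1)^2·(+1)^2 = +1.
v=17: a=17^1·(≡4), b=17^0·(≡8) mod 17; (4|17)=+1, (8|17)=+1; (−1)^{1·0·8}·(+1)^0·(+1)^1 = +1.
v=43: a=43^1·(≡12), b=43^0·(≡33) mod 43; (12|43)=-1, (33|43)=-1; (−1)^{1·0·21}·(-1)^0·(-1)^1 = -1.
v=37: a=37^1·(≡23), b=37^0·(≡24) mod 37; (23|37)=-1, (24|37)=-1; (−1)^{1·0·18}·(-1)^0·(-1)^1 = -1.
v=∞: -49577151 < 0 and -13 < 0  ⇒  (a,b)_∞ = -1.
v=3: a=3^-1·(≡2), b=3^-2·(≡2) mod 3; (2|3)=-1, (2|3)=-1; (−1)^{-1·-2·1}·(-1)^-2·(-1)^-1 = -1.
v=13: a=13^1·(≡9), b=13^1·(≡9) mod 13; (9|13)=+1, (9|13)=+1; (−1)^{1·1·6}·(+1)^1·(+1)^1 = +1.
v=5: a=5^0·(≡4), b=5^-2·(≡2) mod 5; (4|5)=+1, (2|5)=-1; (−1)^{0·-2·2}·(+1)^-2·(-1)^0 = +1.
v=47: a=47^1·(≡44), b=47^0·(≡37) mod 47; (44|47)=-1, (37|47)=+1; (−1)^{1·0·23}·(-1)^0·(+1)^1 = +1.
v=2: v_2(a)=2, v_2(b)=2; units ≡ 1, 3 (mod 8); ε·ε+αω+βω = 0·1+2·1+2·0 ≡ 0  ⇒  (a,b)_2 = +1.
|Ram(-49577151, -13)| = 4, even; anisotropic at {3, 37, 43, ∞}.

[3, 37, 43, inf]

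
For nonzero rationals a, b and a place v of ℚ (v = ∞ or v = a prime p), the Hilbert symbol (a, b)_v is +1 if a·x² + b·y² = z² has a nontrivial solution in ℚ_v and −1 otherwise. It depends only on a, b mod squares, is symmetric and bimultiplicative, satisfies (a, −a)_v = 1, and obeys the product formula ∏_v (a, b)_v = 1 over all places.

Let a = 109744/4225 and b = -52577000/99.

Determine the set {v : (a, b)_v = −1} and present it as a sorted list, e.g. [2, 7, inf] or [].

[2, 11, 29, 37]

Mod squares: a ≡ 19, b ≡ -118030. Check v ∈ {∞, 2, 3, 5, 7, 11, 13, 19, 29, 37}.
v=3: a=3^0·(≡1), b=3^-2·(≡2) mod 3; (1|3)=+1, (2|3)=-1; (−1)^{0·-2·1}·(+1)^-2·(-1)^0 = +1.
v=13: a=13^-2·(≡2), b=13^0·(≡12) mod 13; (2|13)=-1, (12|13)=+1; (−1)^{-2·0·6}·(-1)^0·(+1)^-2 = +1.
v=5: a=5^-2·(≡1), b=5^3·(≡1) mod 5; (1|5)=+1, (1|5)=+1; (−1)^{-2·3·2}·(+1)^3·(+1)^-2 = +1.
v=2: v_2(a)=4, v_2(b)=3; units ≡ 3, 1 (mod 8); ε·ε+αω+βω = 1·0+4·0+3·1 ≡ 1  ⇒  (a,b)_2 = -1.
v=7: a=7^0·(≡3), b=7^2·(≡2) mod 7; (3|7)=-1, (2|7)=+1; (−1)^{0·2·3}·(-1)^2·(+1)^0 = +1.
v=29: a=29^0·(≡12), b=29^1·(≡26) mod 29; (12|29)=-1, (26|29)=-1; (−1)^{0·1·14}·(-1)^1·(-1)^0 = -1.
v=19: a=19^3·(≡5), b=19^0·(≡7) mod 19; (5|19)=+1, (7|19)=+1; (−1)^{3·0·9}·(+1)^0·(+1)^3 = +1.
v=37: a=37^0·(≡32), b=37^1·(≡29) mod 37; (32|37)=-1, (29|37)=-1; (−1)^{0·1·18}·(-1)^1·(-1)^0 = -1.
v=11: a=11^0·(≡8), b=11^-1·(≡7) mod 11; (8|11)=-1, (7|11)=-1; (−1)^{0·-1·5}·(-1)^-1·(-1)^0 = -1.
v=∞: 19 > 0 and -118030 < 0  ⇒  (a,b)_∞ = +1.
(19, -118030 / ℚ) ramifies at {2, 11, 29, 37}: a division algebra.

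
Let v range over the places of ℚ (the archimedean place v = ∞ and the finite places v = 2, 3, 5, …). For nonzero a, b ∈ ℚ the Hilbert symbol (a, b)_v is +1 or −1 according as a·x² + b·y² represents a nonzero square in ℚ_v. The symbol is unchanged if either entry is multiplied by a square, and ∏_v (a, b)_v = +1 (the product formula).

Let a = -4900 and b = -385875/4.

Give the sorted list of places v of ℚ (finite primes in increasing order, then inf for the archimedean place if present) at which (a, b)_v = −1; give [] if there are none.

[7, inf]

(a, b) ≡ (-1, -35) mod (ℚ^×)²; places V = {2, 3, 5, 7, ∞}.
(a,b)_5: α=2, u≡4; β=3, v≡2 (mod 5); (4|5)=+1, (2|5)=-1; sign (−1)^0·+1^3·-1^2 = +1.
(a,b)_7: α=2, u≡5; β=3, v≡4 (mod 7); (5|7)=-1, (4|7)=+1; sign (−1)^0·-1^3·+1^2 = -1.
(a,b)_2: α=2, β=-2; u≡7, v≡5 (mod 8); ε(u)ε(v)=1·0, αω(v)=2·1, βω(u)=-2·0; sum ≡ 0  ⇒  +1.
(a,b)_∞: sgn(-1)=−, sgn(-35)=−, so -1.
(a,b)_3: α=0, u≡2; β=2, v≡1 (mod 3); (2|3)=-1, (1|3)=+1; sign (−1)^0·-1^2·+1^0 = +1.
|Ram(-1, -35)| = 2, even; anisotropic at {7, ∞}.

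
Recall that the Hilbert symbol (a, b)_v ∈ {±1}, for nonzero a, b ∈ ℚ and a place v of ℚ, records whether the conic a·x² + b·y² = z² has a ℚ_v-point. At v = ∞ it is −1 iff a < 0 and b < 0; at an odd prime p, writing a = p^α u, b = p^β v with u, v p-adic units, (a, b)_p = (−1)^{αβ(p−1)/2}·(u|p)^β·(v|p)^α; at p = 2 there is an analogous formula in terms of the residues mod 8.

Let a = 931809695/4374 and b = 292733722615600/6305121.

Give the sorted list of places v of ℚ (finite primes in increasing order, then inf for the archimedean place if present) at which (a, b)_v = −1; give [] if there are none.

Mod squares: a ≡ 36570, b ≡ 19. Check v ∈ {∞, 2, 3, 5, 7, 17, 19, 23, 31, 53}.
v=53: a=53^1·(≡15), b=53^2·(≡30) mod 53; (15|53)=+1, (30|53)=-1; (−1)^{1·2·26}·(+1)^2·(-1)^1 = -1.
v=17: a=17^2·(≡7), b=17^0·(≡13) mod 17; (7|17)=-1, (13|17)=+1; (−1)^{2·0·8}·(-1)^0·(+1)^2 = +1.
v=7: a=7^0·(≡2), b=7^2·(≡5) mod 7; (2|7)=+1, (5|7)=-1; (−1)^{0·2·3}·(+1)^2·(-1)^0 = +1.
v=23: a=23^3·(≡16), b=23^4·(≡20) mod 23; (16|23)=+1, (20|23)=-1; (−1)^{3·4·11}·(+1)^4·(-1)^3 = -1.
v=31: a=31^0·(≡13), b=31^-2·(≡1) mod 31; (13|31)=-1, (1|31)=+1; (−1)^{0·-2·15}·(-1)^-2·(+1)^0 = +1.
v=∞: 36570 > 0 and 19 > 0  ⇒  (a,b)_∞ = +1.
v=5: a=5^1·(≡1), b=5^2·(≡4) mod 5; (1|5)=+1, (4|5)=+1; (−1)^{1·2·2}·(+1)^2·(+1)^1 = +1.
v=19: a=19^0·(≡12), b=19^1·(≡5) mod 19; (12|19)=-1, (5|19)=+1; (−1)^{0·1·9}·(-1)^1·(+1)^0 = -1.
v=3: a=3^-7·(≡1), b=3^-8·(≡1) mod 3; (1|3)=+1, (1|3)=+1; (−1)^{-7·-8·1}·(+1)^-8·(+1)^-7 = +1.
v=2: v_2(a)=-1, v_2(b)=4; units ≡ 5, 3 (mod 8); ε·ε+αω+βω = 0·1+-1·1+4·1 ≡ 1  ⇒  (a,b)_2 = -1.
(36570, 19 / ℚ) ramifies at {2, 19, 23, 53}: a division algebra.

[2, 19, 23, 53]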